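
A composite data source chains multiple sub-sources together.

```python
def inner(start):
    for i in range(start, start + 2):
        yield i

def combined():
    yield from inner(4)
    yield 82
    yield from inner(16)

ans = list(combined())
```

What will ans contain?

Step 1: combined() delegates to inner(4):
  yield 4
  yield 5
Step 2: yield 82
Step 3: Delegates to inner(16):
  yield 16
  yield 17
Therefore ans = [4, 5, 82, 16, 17].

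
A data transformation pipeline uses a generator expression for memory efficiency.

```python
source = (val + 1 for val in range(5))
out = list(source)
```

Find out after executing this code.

Step 1: For each val in range(5), compute val+1:
  val=0: 0+1 = 1
  val=1: 1+1 = 2
  val=2: 2+1 = 3
  val=3: 3+1 = 4
  val=4: 4+1 = 5
Therefore out = [1, 2, 3, 4, 5].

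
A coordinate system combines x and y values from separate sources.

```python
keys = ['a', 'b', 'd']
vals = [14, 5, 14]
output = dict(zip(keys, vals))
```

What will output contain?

Step 1: zip pairs keys with values:
  'a' -> 14
  'b' -> 5
  'd' -> 14
Therefore output = {'a': 14, 'b': 5, 'd': 14}.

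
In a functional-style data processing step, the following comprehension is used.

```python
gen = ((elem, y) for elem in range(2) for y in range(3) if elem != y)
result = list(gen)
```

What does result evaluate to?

Step 1: Nested generator over range(2) x range(3) where elem != y:
  (0, 0): excluded (elem == y)
  (0, 1): included
  (0, 2): included
  (1, 0): included
  (1, 1): excluded (elem == y)
  (1, 2): included
Therefore result = [(0, 1), (0, 2), (1, 0), (1, 2)].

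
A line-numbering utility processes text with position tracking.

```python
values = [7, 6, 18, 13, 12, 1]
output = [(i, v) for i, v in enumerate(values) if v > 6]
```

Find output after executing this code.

Step 1: Filter enumerate([7, 6, 18, 13, 12, 1]) keeping v > 6:
  (0, 7): 7 > 6, included
  (1, 6): 6 <= 6, excluded
  (2, 18): 18 > 6, included
  (3, 13): 13 > 6, included
  (4, 12): 12 > 6, included
  (5, 1): 1 <= 6, excluded
Therefore output = [(0, 7), (2, 18), (3, 13), (4, 12)].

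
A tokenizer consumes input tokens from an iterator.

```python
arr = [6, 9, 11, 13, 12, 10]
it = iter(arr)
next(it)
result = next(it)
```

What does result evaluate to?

Step 1: Create iterator over [6, 9, 11, 13, 12, 10].
Step 2: next() consumes 6.
Step 3: next() returns 9.
Therefore result = 9.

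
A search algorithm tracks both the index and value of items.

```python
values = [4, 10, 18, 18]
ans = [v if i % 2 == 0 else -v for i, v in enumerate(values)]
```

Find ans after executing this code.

Step 1: For each (i, v), keep v if i is even, negate if odd:
  i=0 (even): keep 4
  i=1 (odd): negate to -10
  i=2 (even): keep 18
  i=3 (odd): negate to -18
Therefore ans = [4, -10, 18, -18].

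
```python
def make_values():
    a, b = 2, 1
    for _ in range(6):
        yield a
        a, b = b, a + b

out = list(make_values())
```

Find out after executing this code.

Step 1: Fibonacci-like sequence starting with a=2, b=1:
  Iteration 1: yield a=2, then a,b = 1,3
  Iteration 2: yield a=1, then a,b = 3,4
  Iteration 3: yield a=3, then a,b = 4,7
  Iteration 4: yield a=4, then a,b = 7,11
  Iteration 5: yield a=7, then a,b = 11,18
  Iteration 6: yield a=11, then a,b = 18,29
Therefore out = [2, 1, 3, 4, 7, 11].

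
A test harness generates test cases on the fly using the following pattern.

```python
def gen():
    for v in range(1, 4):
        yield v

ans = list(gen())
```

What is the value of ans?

Step 1: The generator yields each value from range(1, 4).
Step 2: list() consumes all yields: [1, 2, 3].
Therefore ans = [1, 2, 3].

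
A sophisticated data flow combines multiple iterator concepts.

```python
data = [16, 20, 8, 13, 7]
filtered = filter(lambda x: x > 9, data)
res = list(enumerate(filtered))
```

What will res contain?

Step 1: Filter [16, 20, 8, 13, 7] for > 9: [16, 20, 13].
Step 2: enumerate re-indexes from 0: [(0, 16), (1, 20), (2, 13)].
Therefore res = [(0, 16), (1, 20), (2, 13)].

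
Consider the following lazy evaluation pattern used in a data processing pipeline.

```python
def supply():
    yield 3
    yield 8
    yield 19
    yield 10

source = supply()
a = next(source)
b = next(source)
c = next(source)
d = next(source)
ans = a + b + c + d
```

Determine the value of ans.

Step 1: Create generator and consume all values:
  a = next(source) = 3
  b = next(source) = 8
  c = next(source) = 19
  d = next(source) = 10
Step 2: ans = 3 + 8 + 19 + 10 = 40.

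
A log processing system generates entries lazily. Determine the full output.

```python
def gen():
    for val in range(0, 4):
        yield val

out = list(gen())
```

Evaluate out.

Step 1: The generator yields each value from range(0, 4).
Step 2: list() consumes all yields: [0, 1, 2, 3].
Therefore out = [0, 1, 2, 3].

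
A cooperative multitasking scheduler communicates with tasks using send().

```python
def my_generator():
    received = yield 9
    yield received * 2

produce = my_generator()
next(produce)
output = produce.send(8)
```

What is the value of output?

Step 1: next(produce) advances to first yield, producing 9.
Step 2: send(8) resumes, received = 8.
Step 3: yield received * 2 = 8 * 2 = 16.
Therefore output = 16.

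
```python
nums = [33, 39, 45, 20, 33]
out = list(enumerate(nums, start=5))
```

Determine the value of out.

Step 1: enumerate with start=5:
  (5, 33)
  (6, 39)
  (7, 45)
  (8, 20)
  (9, 33)
Therefore out = [(5, 33), (6, 39), (7, 45), (8, 20), (9, 33)].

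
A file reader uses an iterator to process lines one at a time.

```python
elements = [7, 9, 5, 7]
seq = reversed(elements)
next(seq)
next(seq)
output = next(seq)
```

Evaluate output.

Step 1: reversed([7, 9, 5, 7]) gives iterator: [7, 5, 9, 7].
Step 2: First next() = 7, second next() = 5.
Step 3: Third next() = 9.
Therefore output = 9.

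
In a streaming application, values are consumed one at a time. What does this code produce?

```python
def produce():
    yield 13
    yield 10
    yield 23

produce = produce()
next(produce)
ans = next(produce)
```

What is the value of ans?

Step 1: produce() creates a generator.
Step 2: next(produce) yields 13 (consumed and discarded).
Step 3: next(produce) yields 10, assigned to ans.
Therefore ans = 10.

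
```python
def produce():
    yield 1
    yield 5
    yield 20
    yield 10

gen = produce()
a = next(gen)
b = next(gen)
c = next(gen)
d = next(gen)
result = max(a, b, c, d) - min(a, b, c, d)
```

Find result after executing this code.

Step 1: Create generator and consume all values:
  a = next(gen) = 1
  b = next(gen) = 5
  c = next(gen) = 20
  d = next(gen) = 10
Step 2: max = 20, min = 1, result = 20 - 1 = 19.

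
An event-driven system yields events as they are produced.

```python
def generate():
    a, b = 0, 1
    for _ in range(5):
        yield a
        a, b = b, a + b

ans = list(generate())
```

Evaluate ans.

Step 1: Fibonacci-like sequence starting with a=0, b=1:
  Iteration 1: yield a=0, then a,b = 1,1
  Iteration 2: yield a=1, then a,b = 1,2
  Iteration 3: yield a=1, then a,b = 2,3
  Iteration 4: yield a=2, then a,b = 3,5
  Iteration 5: yield a=3, then a,b = 5,8
Therefore ans = [0, 1, 1, 2, 3].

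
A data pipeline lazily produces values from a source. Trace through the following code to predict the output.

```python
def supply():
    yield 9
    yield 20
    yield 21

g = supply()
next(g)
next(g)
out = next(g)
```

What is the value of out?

Step 1: supply() creates a generator.
Step 2: next(g) yields 9 (consumed and discarded).
Step 3: next(g) yields 20 (consumed and discarded).
Step 4: next(g) yields 21, assigned to out.
Therefore out = 21.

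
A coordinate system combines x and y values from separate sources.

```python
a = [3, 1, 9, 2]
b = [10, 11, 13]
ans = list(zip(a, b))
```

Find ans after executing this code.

Step 1: zip stops at shortest (len(a)=4, len(b)=3):
  Index 0: (3, 10)
  Index 1: (1, 11)
  Index 2: (9, 13)
Step 2: Last element of a (2) has no pair, dropped.
Therefore ans = [(3, 10), (1, 11), (9, 13)].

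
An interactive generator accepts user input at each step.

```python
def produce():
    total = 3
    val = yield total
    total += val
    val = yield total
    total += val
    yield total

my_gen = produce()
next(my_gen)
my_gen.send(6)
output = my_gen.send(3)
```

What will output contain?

Step 1: next() -> yield total=3.
Step 2: send(6) -> val=6, total = 3+6 = 9, yield 9.
Step 3: send(3) -> val=3, total = 9+3 = 12, yield 12.
Therefore output = 12.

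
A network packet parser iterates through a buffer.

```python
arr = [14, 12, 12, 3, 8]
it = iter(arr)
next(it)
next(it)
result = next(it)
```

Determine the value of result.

Step 1: Create iterator over [14, 12, 12, 3, 8].
Step 2: next() consumes 14.
Step 3: next() consumes 12.
Step 4: next() returns 12.
Therefore result = 12.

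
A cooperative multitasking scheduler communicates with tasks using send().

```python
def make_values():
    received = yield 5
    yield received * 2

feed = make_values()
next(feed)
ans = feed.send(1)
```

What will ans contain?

Step 1: next(feed) advances to first yield, producing 5.
Step 2: send(1) resumes, received = 1.
Step 3: yield received * 2 = 1 * 2 = 2.
Therefore ans = 2.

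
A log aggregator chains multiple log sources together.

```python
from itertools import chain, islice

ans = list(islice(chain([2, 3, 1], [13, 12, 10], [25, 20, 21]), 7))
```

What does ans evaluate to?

Step 1: chain([2, 3, 1], [13, 12, 10], [25, 20, 21]) = [2, 3, 1, 13, 12, 10, 25, 20, 21].
Step 2: islice takes first 7 elements: [2, 3, 1, 13, 12, 10, 25].
Therefore ans = [2, 3, 1, 13, 12, 10, 25].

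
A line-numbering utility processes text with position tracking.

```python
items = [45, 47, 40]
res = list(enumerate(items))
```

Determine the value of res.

Step 1: enumerate pairs each element with its index:
  (0, 45)
  (1, 47)
  (2, 40)
Therefore res = [(0, 45), (1, 47), (2, 40)].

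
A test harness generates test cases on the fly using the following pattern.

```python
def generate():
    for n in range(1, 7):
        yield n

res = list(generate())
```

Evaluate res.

Step 1: The generator yields each value from range(1, 7).
Step 2: list() consumes all yields: [1, 2, 3, 4, 5, 6].
Therefore res = [1, 2, 3, 4, 5, 6].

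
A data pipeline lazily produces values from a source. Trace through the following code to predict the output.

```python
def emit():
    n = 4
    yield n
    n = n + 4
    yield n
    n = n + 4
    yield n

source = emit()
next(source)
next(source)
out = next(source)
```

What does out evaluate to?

Step 1: Trace through generator execution:
  Yield 1: n starts at 4, yield 4
  Yield 2: n = 4 + 4 = 8, yield 8
  Yield 3: n = 8 + 4 = 12, yield 12
Step 2: First next() gets 4, second next() gets the second value, third next() yields 12.
Therefore out = 12.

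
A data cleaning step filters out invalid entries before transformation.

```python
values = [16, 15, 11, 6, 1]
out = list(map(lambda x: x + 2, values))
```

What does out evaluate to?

Step 1: Apply lambda x: x + 2 to each element:
  16 -> 18
  15 -> 17
  11 -> 13
  6 -> 8
  1 -> 3
Therefore out = [18, 17, 13, 8, 3].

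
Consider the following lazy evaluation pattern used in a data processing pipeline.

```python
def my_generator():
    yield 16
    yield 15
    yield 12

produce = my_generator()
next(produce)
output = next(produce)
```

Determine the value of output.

Step 1: my_generator() creates a generator.
Step 2: next(produce) yields 16 (consumed and discarded).
Step 3: next(produce) yields 15, assigned to output.
Therefore output = 15.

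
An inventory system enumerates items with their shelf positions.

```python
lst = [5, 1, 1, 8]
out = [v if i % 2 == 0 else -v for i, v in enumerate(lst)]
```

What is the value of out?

Step 1: For each (i, v), keep v if i is even, negate if odd:
  i=0 (even): keep 5
  i=1 (odd): negate to -1
  i=2 (even): keep 1
  i=3 (odd): negate to -8
Therefore out = [5, -1, 1, -8].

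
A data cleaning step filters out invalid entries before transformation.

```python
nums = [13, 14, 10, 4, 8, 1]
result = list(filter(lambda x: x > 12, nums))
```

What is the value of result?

Step 1: Filter elements > 12:
  13: kept
  14: kept
  10: removed
  4: removed
  8: removed
  1: removed
Therefore result = [13, 14].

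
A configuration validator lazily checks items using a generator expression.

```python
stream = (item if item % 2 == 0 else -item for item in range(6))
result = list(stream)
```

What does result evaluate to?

Step 1: For each item in range(6), yield item if even, else -item:
  item=0: even, yield 0
  item=1: odd, yield -1
  item=2: even, yield 2
  item=3: odd, yield -3
  item=4: even, yield 4
  item=5: odd, yield -5
Therefore result = [0, -1, 2, -3, 4, -5].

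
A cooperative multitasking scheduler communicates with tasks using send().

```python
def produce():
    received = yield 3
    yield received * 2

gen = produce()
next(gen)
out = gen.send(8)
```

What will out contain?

Step 1: next(gen) advances to first yield, producing 3.
Step 2: send(8) resumes, received = 8.
Step 3: yield received * 2 = 8 * 2 = 16.
Therefore out = 16.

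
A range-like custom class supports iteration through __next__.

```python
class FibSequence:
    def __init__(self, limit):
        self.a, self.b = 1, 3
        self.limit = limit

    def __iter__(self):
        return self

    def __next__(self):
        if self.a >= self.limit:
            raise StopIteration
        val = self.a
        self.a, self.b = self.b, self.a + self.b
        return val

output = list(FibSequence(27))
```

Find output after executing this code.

Step 1: Fibonacci-like sequence (a=1, b=3) until >= 27:
  Yield 1, then a,b = 3,4
  Yield 3, then a,b = 4,7
  Yield 4, then a,b = 7,11
  Yield 7, then a,b = 11,18
  Yield 11, then a,b = 18,29
  Yield 18, then a,b = 29,47
Step 2: 29 >= 27, stop.
Therefore output = [1, 3, 4, 7, 11, 18].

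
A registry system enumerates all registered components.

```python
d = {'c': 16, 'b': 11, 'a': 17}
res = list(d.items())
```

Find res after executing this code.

Step 1: d.items() returns (key, value) pairs in insertion order.
Therefore res = [('c', 16), ('b', 11), ('a', 17)].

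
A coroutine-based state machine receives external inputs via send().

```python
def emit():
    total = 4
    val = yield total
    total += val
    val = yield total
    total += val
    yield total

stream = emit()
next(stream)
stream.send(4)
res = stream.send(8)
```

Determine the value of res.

Step 1: next() -> yield total=4.
Step 2: send(4) -> val=4, total = 4+4 = 8, yield 8.
Step 3: send(8) -> val=8, total = 8+8 = 16, yield 16.
Therefore res = 16.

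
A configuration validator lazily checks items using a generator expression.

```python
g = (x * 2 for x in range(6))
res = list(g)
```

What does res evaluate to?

Step 1: For each x in range(6), compute x*2:
  x=0: 0*2 = 0
  x=1: 1*2 = 2
  x=2: 2*2 = 4
  x=3: 3*2 = 6
  x=4: 4*2 = 8
  x=5: 5*2 = 10
Therefore res = [0, 2, 4, 6, 8, 10].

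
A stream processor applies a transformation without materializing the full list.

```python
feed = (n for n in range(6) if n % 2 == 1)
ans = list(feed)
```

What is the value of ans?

Step 1: Filter range(6) keeping only odd values:
  n=0: even, excluded
  n=1: odd, included
  n=2: even, excluded
  n=3: odd, included
  n=4: even, excluded
  n=5: odd, included
Therefore ans = [1, 3, 5].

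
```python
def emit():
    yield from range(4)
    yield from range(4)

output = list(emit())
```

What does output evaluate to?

Step 1: Trace yields in order:
  yield 0
  yield 1
  yield 2
  yield 3
  yield 0
  yield 1
  yield 2
  yield 3
Therefore output = [0, 1, 2, 3, 0, 1, 2, 3].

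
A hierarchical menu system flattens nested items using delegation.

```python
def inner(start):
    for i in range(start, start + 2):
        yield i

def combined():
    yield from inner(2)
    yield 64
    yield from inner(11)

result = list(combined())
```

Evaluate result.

Step 1: combined() delegates to inner(2):
  yield 2
  yield 3
Step 2: yield 64
Step 3: Delegates to inner(11):
  yield 11
  yield 12
Therefore result = [2, 3, 64, 11, 12].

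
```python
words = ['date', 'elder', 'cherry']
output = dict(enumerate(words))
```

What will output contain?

Step 1: enumerate pairs indices with words:
  0 -> 'date'
  1 -> 'elder'
  2 -> 'cherry'
Therefore output = {0: 'date', 1: 'elder', 2: 'cherry'}.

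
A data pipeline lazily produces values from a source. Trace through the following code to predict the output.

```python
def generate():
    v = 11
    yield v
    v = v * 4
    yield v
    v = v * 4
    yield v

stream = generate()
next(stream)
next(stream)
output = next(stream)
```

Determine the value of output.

Step 1: Trace through generator execution:
  Yield 1: v starts at 11, yield 11
  Yield 2: v = 11 * 4 = 44, yield 44
  Yield 3: v = 44 * 4 = 176, yield 176
Step 2: First next() gets 11, second next() gets the second value, third next() yields 176.
Therefore output = 176.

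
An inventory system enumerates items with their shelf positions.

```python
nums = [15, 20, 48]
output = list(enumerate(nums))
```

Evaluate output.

Step 1: enumerate pairs each element with its index:
  (0, 15)
  (1, 20)
  (2, 48)
Therefore output = [(0, 15), (1, 20), (2, 48)].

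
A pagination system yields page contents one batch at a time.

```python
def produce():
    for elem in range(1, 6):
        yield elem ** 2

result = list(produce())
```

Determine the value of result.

Step 1: For each elem in range(1, 6), yield elem**2:
  elem=1: yield 1**2 = 1
  elem=2: yield 2**2 = 4
  elem=3: yield 3**2 = 9
  elem=4: yield 4**2 = 16
  elem=5: yield 5**2 = 25
Therefore result = [1, 4, 9, 16, 25].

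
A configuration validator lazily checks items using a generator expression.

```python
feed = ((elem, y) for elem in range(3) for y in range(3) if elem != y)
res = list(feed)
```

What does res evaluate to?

Step 1: Nested generator over range(3) x range(3) where elem != y:
  (0, 0): excluded (elem == y)
  (0, 1): included
  (0, 2): included
  (1, 0): included
  (1, 1): excluded (elem == y)
  (1, 2): included
  (2, 0): included
  (2, 1): included
  (2, 2): excluded (elem == y)
Therefore res = [(0, 1), (0, 2), (1, 0), (1, 2), (2, 0), (2, 1)].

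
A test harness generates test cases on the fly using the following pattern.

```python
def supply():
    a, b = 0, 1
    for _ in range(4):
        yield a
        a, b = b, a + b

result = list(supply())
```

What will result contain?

Step 1: Fibonacci-like sequence starting with a=0, b=1:
  Iteration 1: yield a=0, then a,b = 1,1
  Iteration 2: yield a=1, then a,b = 1,2
  Iteration 3: yield a=1, then a,b = 2,3
  Iteration 4: yield a=2, then a,b = 3,5
Therefore result = [0, 1, 1, 2].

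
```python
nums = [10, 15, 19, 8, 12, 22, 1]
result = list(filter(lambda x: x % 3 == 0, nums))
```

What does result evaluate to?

Step 1: Filter elements divisible by 3:
  10 % 3 = 1: removed
  15 % 3 = 0: kept
  19 % 3 = 1: removed
  8 % 3 = 2: removed
  12 % 3 = 0: kept
  22 % 3 = 1: removed
  1 % 3 = 1: removed
Therefore result = [15, 12].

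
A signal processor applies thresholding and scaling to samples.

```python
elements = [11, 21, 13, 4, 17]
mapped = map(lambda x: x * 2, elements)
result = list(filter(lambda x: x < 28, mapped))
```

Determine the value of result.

Step 1: Map x * 2:
  11 -> 22
  21 -> 42
  13 -> 26
  4 -> 8
  17 -> 34
Step 2: Filter for < 28:
  22: kept
  42: removed
  26: kept
  8: kept
  34: removed
Therefore result = [22, 26, 8].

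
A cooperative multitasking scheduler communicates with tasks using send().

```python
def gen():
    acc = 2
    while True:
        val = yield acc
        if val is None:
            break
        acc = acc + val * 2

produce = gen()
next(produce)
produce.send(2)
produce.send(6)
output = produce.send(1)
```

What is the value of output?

Step 1: next() -> yield acc=2.
Step 2: send(2) -> val=2, acc = 2 + 2*2 = 6, yield 6.
Step 3: send(6) -> val=6, acc = 6 + 6*2 = 18, yield 18.
Step 4: send(1) -> val=1, acc = 18 + 1*2 = 20, yield 20.
Therefore output = 20.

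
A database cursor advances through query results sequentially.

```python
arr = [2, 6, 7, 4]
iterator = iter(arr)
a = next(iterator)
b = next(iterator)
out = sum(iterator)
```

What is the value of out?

Step 1: Create iterator over [2, 6, 7, 4].
Step 2: a = next() = 2, b = next() = 6.
Step 3: sum() of remaining [7, 4] = 11.
Therefore out = 11.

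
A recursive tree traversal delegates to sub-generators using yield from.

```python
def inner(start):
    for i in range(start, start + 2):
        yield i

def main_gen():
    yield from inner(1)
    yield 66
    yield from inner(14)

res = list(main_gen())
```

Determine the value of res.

Step 1: main_gen() delegates to inner(1):
  yield 1
  yield 2
Step 2: yield 66
Step 3: Delegates to inner(14):
  yield 14
  yield 15
Therefore res = [1, 2, 66, 14, 15].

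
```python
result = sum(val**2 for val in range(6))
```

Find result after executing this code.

Step 1: Compute val**2 for each val in range(6):
  val=0: 0**2 = 0
  val=1: 1**2 = 1
  val=2: 2**2 = 4
  val=3: 3**2 = 9
  val=4: 4**2 = 16
  val=5: 5**2 = 25
Step 2: sum = 0 + 1 + 4 + 9 + 16 + 25 = 55.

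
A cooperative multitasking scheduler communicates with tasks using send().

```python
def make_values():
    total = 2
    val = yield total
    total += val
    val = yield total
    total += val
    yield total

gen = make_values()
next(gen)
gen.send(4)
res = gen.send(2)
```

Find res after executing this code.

Step 1: next() -> yield total=2.
Step 2: send(4) -> val=4, total = 2+4 = 6, yield 6.
Step 3: send(2) -> val=2, total = 6+2 = 8, yield 8.
Therefore res = 8.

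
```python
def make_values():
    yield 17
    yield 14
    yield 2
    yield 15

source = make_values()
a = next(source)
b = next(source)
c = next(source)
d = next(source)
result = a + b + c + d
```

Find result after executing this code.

Step 1: Create generator and consume all values:
  a = next(source) = 17
  b = next(source) = 14
  c = next(source) = 2
  d = next(source) = 15
Step 2: result = 17 + 14 + 2 + 15 = 48.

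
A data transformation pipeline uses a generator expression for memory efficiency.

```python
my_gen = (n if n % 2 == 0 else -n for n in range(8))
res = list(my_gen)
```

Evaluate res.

Step 1: For each n in range(8), yield n if even, else -n:
  n=0: even, yield 0
  n=1: odd, yield -1
  n=2: even, yield 2
  n=3: odd, yield -3
  n=4: even, yield 4
  n=5: odd, yield -5
  n=6: even, yield 6
  n=7: odd, yield -7
Therefore res = [0, -1, 2, -3, 4, -5, 6, -7].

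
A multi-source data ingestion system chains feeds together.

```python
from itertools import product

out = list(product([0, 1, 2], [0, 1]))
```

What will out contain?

Step 1: product([0, 1, 2], [0, 1]) gives all pairs:
  (0, 0)
  (0, 1)
  (1, 0)
  (1, 1)
  (2, 0)
  (2, 1)
Therefore out = [(0, 0), (0, 1), (1, 0), (1, 1), (2, 0), (2, 1)].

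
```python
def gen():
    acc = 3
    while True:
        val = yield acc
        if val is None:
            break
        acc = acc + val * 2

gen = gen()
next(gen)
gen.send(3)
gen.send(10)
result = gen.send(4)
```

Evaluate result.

Step 1: next() -> yield acc=3.
Step 2: send(3) -> val=3, acc = 3 + 3*2 = 9, yield 9.
Step 3: send(10) -> val=10, acc = 9 + 10*2 = 29, yield 29.
Step 4: send(4) -> val=4, acc = 29 + 4*2 = 37, yield 37.
Therefore result = 37.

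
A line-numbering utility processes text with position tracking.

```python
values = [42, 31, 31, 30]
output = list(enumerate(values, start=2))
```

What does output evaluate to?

Step 1: enumerate with start=2:
  (2, 42)
  (3, 31)
  (4, 31)
  (5, 30)
Therefore output = [(2, 42), (3, 31), (4, 31), (5, 30)].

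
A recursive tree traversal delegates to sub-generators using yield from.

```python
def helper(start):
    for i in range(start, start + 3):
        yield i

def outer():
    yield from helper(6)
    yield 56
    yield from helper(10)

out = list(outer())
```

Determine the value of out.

Step 1: outer() delegates to helper(6):
  yield 6
  yield 7
  yield 8
Step 2: yield 56
Step 3: Delegates to helper(10):
  yield 10
  yield 11
  yield 12
Therefore out = [6, 7, 8, 56, 10, 11, 12].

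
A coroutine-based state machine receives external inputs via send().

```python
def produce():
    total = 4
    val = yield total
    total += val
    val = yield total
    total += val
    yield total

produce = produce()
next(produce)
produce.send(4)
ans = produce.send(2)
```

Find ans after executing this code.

Step 1: next() -> yield total=4.
Step 2: send(4) -> val=4, total = 4+4 = 8, yield 8.
Step 3: send(2) -> val=2, total = 8+2 = 10, yield 10.
Therefore ans = 10.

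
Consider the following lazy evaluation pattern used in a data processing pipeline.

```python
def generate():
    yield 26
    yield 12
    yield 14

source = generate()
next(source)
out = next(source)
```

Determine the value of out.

Step 1: generate() creates a generator.
Step 2: next(source) yields 26 (consumed and discarded).
Step 3: next(source) yields 12, assigned to out.
Therefore out = 12.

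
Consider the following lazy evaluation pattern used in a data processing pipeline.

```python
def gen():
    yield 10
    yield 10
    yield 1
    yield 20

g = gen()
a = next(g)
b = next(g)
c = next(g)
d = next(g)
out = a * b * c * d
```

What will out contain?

Step 1: Create generator and consume all values:
  a = next(g) = 10
  b = next(g) = 10
  c = next(g) = 1
  d = next(g) = 20
Step 2: out = 10 * 10 * 1 * 20 = 2000.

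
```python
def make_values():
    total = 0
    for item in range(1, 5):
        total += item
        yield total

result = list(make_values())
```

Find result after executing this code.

Step 1: Generator accumulates running sum:
  item=1: total = 1, yield 1
  item=2: total = 3, yield 3
  item=3: total = 6, yield 6
  item=4: total = 10, yield 10
Therefore result = [1, 3, 6, 10].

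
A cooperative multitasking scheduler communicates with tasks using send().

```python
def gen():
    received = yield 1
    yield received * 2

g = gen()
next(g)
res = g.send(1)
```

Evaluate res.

Step 1: next(g) advances to first yield, producing 1.
Step 2: send(1) resumes, received = 1.
Step 3: yield received * 2 = 1 * 2 = 2.
Therefore res = 2.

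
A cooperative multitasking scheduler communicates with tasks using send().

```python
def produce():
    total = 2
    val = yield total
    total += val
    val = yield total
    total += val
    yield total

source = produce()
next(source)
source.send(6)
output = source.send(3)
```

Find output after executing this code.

Step 1: next() -> yield total=2.
Step 2: send(6) -> val=6, total = 2+6 = 8, yield 8.
Step 3: send(3) -> val=3, total = 8+3 = 11, yield 11.
Therefore output = 11.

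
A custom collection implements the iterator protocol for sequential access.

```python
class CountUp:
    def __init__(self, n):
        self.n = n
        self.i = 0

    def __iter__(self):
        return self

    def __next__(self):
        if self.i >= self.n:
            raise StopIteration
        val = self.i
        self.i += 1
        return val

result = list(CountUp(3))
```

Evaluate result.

Step 1: CountUp(3) creates an iterator counting 0 to 2.
Step 2: list() consumes all values: [0, 1, 2].
Therefore result = [0, 1, 2].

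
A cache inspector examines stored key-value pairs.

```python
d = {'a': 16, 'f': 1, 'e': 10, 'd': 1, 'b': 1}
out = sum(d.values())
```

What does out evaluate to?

Step 1: d.values() = [16, 1, 10, 1, 1].
Step 2: sum = 29.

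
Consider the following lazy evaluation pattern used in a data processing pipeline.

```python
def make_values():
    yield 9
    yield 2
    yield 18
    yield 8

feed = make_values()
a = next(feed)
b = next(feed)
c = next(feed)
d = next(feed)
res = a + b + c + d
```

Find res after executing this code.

Step 1: Create generator and consume all values:
  a = next(feed) = 9
  b = next(feed) = 2
  c = next(feed) = 18
  d = next(feed) = 8
Step 2: res = 9 + 2 + 18 + 8 = 37.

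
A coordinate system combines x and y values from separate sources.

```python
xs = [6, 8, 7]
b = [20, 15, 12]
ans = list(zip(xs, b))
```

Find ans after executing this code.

Step 1: zip pairs elements at same index:
  Index 0: (6, 20)
  Index 1: (8, 15)
  Index 2: (7, 12)
Therefore ans = [(6, 20), (8, 15), (7, 12)].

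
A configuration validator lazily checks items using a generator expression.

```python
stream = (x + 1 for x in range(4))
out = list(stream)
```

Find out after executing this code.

Step 1: For each x in range(4), compute x+1:
  x=0: 0+1 = 1
  x=1: 1+1 = 2
  x=2: 2+1 = 3
  x=3: 3+1 = 4
Therefore out = [1, 2, 3, 4].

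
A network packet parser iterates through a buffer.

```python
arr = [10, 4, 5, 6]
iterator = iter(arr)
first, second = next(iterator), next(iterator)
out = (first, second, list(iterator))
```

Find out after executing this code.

Step 1: Create iterator over [10, 4, 5, 6].
Step 2: first = 10, second = 4.
Step 3: Remaining elements: [5, 6].
Therefore out = (10, 4, [5, 6]).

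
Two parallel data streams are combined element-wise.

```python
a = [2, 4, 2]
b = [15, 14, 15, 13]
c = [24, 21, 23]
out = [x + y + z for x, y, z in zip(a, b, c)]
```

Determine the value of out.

Step 1: zip three lists (truncates to shortest, len=3):
  2 + 15 + 24 = 41
  4 + 14 + 21 = 39
  2 + 15 + 23 = 40
Therefore out = [41, 39, 40].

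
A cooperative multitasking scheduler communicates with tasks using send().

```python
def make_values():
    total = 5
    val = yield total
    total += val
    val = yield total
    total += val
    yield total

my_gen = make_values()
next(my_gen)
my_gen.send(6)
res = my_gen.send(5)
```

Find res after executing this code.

Step 1: next() -> yield total=5.
Step 2: send(6) -> val=6, total = 5+6 = 11, yield 11.
Step 3: send(5) -> val=5, total = 11+5 = 16, yield 16.
Therefore res = 16.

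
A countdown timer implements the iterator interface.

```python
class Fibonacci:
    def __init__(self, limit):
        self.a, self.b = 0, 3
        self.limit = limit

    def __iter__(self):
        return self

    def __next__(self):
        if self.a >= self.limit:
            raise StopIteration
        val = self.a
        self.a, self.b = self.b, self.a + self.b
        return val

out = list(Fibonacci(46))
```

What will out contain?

Step 1: Fibonacci-like sequence (a=0, b=3) until >= 46:
  Yield 0, then a,b = 3,3
  Yield 3, then a,b = 3,6
  Yield 3, then a,b = 6,9
  Yield 6, then a,b = 9,15
  Yield 9, then a,b = 15,24
  Yield 15, then a,b = 24,39
  Yield 24, then a,b = 39,63
  Yield 39, then a,b = 63,102
Step 2: 63 >= 46, stop.
Therefore out = [0, 3, 3, 6, 9, 15, 24, 39].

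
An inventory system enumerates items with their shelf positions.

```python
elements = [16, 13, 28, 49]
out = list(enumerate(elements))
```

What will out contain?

Step 1: enumerate pairs each element with its index:
  (0, 16)
  (1, 13)
  (2, 28)
  (3, 49)
Therefore out = [(0, 16), (1, 13), (2, 28), (3, 49)].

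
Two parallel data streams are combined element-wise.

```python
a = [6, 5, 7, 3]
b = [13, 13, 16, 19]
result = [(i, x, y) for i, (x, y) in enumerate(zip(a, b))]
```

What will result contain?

Step 1: enumerate(zip(a, b)) gives index with paired elements:
  i=0: (6, 13)
  i=1: (5, 13)
  i=2: (7, 16)
  i=3: (3, 19)
Therefore result = [(0, 6, 13), (1, 5, 13), (2, 7, 16), (3, 3, 19)].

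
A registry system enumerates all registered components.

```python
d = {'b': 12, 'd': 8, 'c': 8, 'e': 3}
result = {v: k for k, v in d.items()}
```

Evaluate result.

Step 1: Invert dict (swap keys and values):
  'b': 12 -> 12: 'b'
  'd': 8 -> 8: 'd'
  'c': 8 -> 8: 'c'
  'e': 3 -> 3: 'e'
Therefore result = {12: 'b', 8: 'c', 3: 'e'}.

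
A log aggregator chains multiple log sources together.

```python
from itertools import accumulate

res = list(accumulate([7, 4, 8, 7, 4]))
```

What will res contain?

Step 1: accumulate computes running sums:
  + 7 = 7
  + 4 = 11
  + 8 = 19
  + 7 = 26
  + 4 = 30
Therefore res = [7, 11, 19, 26, 30].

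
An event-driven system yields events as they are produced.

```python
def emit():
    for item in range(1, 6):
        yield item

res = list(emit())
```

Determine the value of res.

Step 1: The generator yields each value from range(1, 6).
Step 2: list() consumes all yields: [1, 2, 3, 4, 5].
Therefore res = [1, 2, 3, 4, 5].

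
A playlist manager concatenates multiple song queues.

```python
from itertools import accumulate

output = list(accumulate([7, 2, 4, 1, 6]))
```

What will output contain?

Step 1: accumulate computes running sums:
  + 7 = 7
  + 2 = 9
  + 4 = 13
  + 1 = 14
  + 6 = 20
Therefore output = [7, 9, 13, 14, 20].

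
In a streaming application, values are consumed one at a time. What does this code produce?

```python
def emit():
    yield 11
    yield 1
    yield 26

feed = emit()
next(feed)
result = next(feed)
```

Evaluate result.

Step 1: emit() creates a generator.
Step 2: next(feed) yields 11 (consumed and discarded).
Step 3: next(feed) yields 1, assigned to result.
Therefore result = 1.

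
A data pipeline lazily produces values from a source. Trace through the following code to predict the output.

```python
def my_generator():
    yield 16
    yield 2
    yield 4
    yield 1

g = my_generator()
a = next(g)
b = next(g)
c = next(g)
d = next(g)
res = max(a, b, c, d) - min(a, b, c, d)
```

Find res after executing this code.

Step 1: Create generator and consume all values:
  a = next(g) = 16
  b = next(g) = 2
  c = next(g) = 4
  d = next(g) = 1
Step 2: max = 16, min = 1, res = 16 - 1 = 15.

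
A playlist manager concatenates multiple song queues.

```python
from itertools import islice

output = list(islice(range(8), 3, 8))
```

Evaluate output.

Step 1: islice(range(8), 3, 8) takes elements at indices [3, 8).
Step 2: Elements: [3, 4, 5, 6, 7].
Therefore output = [3, 4, 5, 6, 7].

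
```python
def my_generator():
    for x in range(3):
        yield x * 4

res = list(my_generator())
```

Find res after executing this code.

Step 1: For each x in range(3), yield x * 4:
  x=0: yield 0 * 4 = 0
  x=1: yield 1 * 4 = 4
  x=2: yield 2 * 4 = 8
Therefore res = [0, 4, 8].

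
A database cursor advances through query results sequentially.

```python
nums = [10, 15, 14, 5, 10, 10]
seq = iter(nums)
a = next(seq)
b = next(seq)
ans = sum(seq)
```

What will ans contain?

Step 1: Create iterator over [10, 15, 14, 5, 10, 10].
Step 2: a = next() = 10, b = next() = 15.
Step 3: sum() of remaining [14, 5, 10, 10] = 39.
Therefore ans = 39.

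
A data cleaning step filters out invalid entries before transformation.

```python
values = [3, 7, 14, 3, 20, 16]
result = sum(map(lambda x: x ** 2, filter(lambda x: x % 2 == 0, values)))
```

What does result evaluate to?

Step 1: Filter even numbers from [3, 7, 14, 3, 20, 16]: [14, 20, 16]
Step 2: Square each: [196, 400, 256]
Step 3: Sum = 852.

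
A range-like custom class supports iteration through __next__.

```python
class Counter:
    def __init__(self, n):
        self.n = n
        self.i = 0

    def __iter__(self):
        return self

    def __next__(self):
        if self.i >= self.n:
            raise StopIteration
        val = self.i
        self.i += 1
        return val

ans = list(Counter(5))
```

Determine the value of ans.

Step 1: Counter(5) creates an iterator counting 0 to 4.
Step 2: list() consumes all values: [0, 1, 2, 3, 4].
Therefore ans = [0, 1, 2, 3, 4].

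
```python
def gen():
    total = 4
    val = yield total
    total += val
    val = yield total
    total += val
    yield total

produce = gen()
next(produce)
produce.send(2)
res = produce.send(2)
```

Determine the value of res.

Step 1: next() -> yield total=4.
Step 2: send(2) -> val=2, total = 4+2 = 6, yield 6.
Step 3: send(2) -> val=2, total = 6+2 = 8, yield 8.
Therefore res = 8.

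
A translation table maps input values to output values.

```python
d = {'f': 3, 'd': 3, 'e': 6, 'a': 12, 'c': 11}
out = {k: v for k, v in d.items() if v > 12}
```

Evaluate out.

Step 1: Filter items where value > 12:
  'f': 3 <= 12: removed
  'd': 3 <= 12: removed
  'e': 6 <= 12: removed
  'a': 12 <= 12: removed
  'c': 11 <= 12: removed
Therefore out = {}.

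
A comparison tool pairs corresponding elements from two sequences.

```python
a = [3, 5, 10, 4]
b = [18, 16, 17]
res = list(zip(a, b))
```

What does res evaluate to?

Step 1: zip stops at shortest (len(a)=4, len(b)=3):
  Index 0: (3, 18)
  Index 1: (5, 16)
  Index 2: (10, 17)
Step 2: Last element of a (4) has no pair, dropped.
Therefore res = [(3, 18), (5, 16), (10, 17)].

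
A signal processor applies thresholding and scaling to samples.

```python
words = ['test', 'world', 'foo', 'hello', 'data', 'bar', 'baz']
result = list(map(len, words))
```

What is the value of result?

Step 1: Map len() to each word:
  'test' -> 4
  'world' -> 5
  'foo' -> 3
  'hello' -> 5
  'data' -> 4
  'bar' -> 3
  'baz' -> 3
Therefore result = [4, 5, 3, 5, 4, 3, 3].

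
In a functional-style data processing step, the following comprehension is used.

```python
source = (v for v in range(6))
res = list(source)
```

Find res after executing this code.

Step 1: Generator expression iterates range(6): [0, 1, 2, 3, 4, 5].
Step 2: list() collects all values.
Therefore res = [0, 1, 2, 3, 4, 5].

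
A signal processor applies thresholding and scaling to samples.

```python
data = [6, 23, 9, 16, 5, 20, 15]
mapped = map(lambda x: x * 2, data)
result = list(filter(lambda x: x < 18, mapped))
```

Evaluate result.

Step 1: Map x * 2:
  6 -> 12
  23 -> 46
  9 -> 18
  16 -> 32
  5 -> 10
  20 -> 40
  15 -> 30
Step 2: Filter for < 18:
  12: kept
  46: removed
  18: removed
  32: removed
  10: kept
  40: removed
  30: removed
Therefore result = [12, 10].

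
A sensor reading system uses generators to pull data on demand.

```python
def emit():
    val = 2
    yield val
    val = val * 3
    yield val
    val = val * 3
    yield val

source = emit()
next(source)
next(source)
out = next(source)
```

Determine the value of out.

Step 1: Trace through generator execution:
  Yield 1: val starts at 2, yield 2
  Yield 2: val = 2 * 3 = 6, yield 6
  Yield 3: val = 6 * 3 = 18, yield 18
Step 2: First next() gets 2, second next() gets the second value, third next() yields 18.
Therefore out = 18.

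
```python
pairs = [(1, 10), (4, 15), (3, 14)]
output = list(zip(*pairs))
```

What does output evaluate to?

Step 1: zip(*pairs) transposes: unzips [(1, 10), (4, 15), (3, 14)] into separate sequences.
Step 2: First elements: (1, 4, 3), second elements: (10, 15, 14).
Therefore output = [(1, 4, 3), (10, 15, 14)].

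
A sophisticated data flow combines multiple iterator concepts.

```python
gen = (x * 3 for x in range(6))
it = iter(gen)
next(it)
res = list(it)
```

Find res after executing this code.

Step 1: Generator produces [0, 3, 6, 9, 12, 15].
Step 2: next(it) consumes first element (0).
Step 3: list(it) collects remaining: [3, 6, 9, 12, 15].
Therefore res = [3, 6, 9, 12, 15].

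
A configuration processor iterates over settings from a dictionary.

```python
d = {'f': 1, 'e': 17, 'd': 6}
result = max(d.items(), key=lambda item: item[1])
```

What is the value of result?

Step 1: Find item with maximum value:
  ('f', 1)
  ('e', 17)
  ('d', 6)
Step 2: Maximum value is 17 at key 'e'.
Therefore result = ('e', 17).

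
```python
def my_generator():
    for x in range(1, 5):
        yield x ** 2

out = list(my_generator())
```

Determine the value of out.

Step 1: For each x in range(1, 5), yield x**2:
  x=1: yield 1**2 = 1
  x=2: yield 2**2 = 4
  x=3: yield 3**2 = 9
  x=4: yield 4**2 = 16
Therefore out = [1, 4, 9, 16].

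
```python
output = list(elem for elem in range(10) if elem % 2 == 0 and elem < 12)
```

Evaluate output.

Step 1: Filter range(10) where elem % 2 == 0 and elem < 12:
  elem=0: both conditions met, included
  elem=1: excluded (1 % 2 != 0)
  elem=2: both conditions met, included
  elem=3: excluded (3 % 2 != 0)
  elem=4: both conditions met, included
  elem=5: excluded (5 % 2 != 0)
  elem=6: both conditions met, included
  elem=7: excluded (7 % 2 != 0)
  elem=8: both conditions met, included
  elem=9: excluded (9 % 2 != 0)
Therefore output = [0, 2, 4, 6, 8].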